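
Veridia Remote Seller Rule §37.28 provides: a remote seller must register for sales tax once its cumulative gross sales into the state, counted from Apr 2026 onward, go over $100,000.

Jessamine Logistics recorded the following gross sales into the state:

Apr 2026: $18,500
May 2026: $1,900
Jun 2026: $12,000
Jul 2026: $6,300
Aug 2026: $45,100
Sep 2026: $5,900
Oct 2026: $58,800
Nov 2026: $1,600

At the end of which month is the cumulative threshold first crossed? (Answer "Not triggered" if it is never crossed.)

Oct 2026

Through Apr 2026: $18,500
Through May 2026: $20,400
Through Jun 2026: $32,400
Through Jul 2026: $38,700
Through Aug 2026: $83,800
Through Sep 2026: $89,700
Through Oct 2026: $148,500 ← exceeds threshold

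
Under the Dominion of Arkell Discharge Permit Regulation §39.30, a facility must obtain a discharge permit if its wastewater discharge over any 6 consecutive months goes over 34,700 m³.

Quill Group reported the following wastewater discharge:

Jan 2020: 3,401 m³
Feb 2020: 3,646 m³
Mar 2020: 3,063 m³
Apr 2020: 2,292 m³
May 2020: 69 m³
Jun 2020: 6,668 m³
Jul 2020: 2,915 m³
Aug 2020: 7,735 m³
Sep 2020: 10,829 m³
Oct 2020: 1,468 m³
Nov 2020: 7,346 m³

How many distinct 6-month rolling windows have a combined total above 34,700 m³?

Jan 2020–Jun 2020: 3,401 m³ + 3,646 m³ + 3,063 m³ + 2,292 m³ + 69 m³ + 6,668 m³ = 19,139 m³ (under)
Feb 2020–Jul 2020: 3,646 m³ + 3,063 m³ + 2,292 m³ + 69 m³ + 6,668 m³ + 2,915 m³ = 18,653 m³ (under)
Mar 2020–Aug 2020: 3,063 m³ + 2,292 m³ + 69 m³ + 6,668 m³ + 2,915 m³ + 7,735 m³ = 22,742 m³ (under)
Apr 2020–Sep 2020: 2,292 m³ + 69 m³ + 6,668 m³ + 2,915 m³ + 7,735 m³ + 10,829 m³ = 30,508 m³ (under)
May 2020–Oct 2020: 69 m³ + 6,668 m³ + 2,915 m³ + 7,735 m³ + 10,829 m³ + 1,468 m³ = 29,684 m³ (under)
Jun 2020–Nov 2020: 6,668 m³ + 2,915 m³ + 7,735 m³ + 10,829 m³ + 1,468 m³ + 7,346 m³ = 36,961 m³ (over)
1 window exceeds the threshold.

1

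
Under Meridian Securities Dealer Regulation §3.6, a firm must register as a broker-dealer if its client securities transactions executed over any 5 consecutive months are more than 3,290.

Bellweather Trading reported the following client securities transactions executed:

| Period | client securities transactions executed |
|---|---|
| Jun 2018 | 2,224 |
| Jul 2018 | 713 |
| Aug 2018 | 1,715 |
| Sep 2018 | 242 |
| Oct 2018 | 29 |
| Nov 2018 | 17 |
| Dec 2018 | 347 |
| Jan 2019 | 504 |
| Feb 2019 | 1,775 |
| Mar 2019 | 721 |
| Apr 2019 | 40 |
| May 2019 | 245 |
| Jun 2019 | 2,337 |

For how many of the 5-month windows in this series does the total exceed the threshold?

Jun 2018–Oct 2018: 2,224 + 713 + 1,715 + 242 + 29 = 4,923 (over)
Jul 2018–Nov 2018: 713 + 1,715 + 242 + 29 + 17 = 2,716 (under)
Aug 2018–Dec 2018: 1,715 + 242 + 29 + 17 + 347 = 2,350 (under)
Sep 2018–Jan 2019: 242 + 29 + 17 + 347 + 504 = 1,139 (under)
Oct 2018–Feb 2019: 29 + 17 + 347 + 504 + 1,775 = 2,672 (under)
Nov 2018–Mar 2019: 17 + 347 + 504 + 1,775 + 721 = 3,364 (over)
Dec 2018–Apr 2019: 347 + 504 + 1,775 + 721 + 40 = 3,387 (over)
Jan 2019–May 2019: 504 + 1,775 + 721 + 40 + 245 = 3,285 (under)
Feb 2019–Jun 2019: 1,775 + 721 + 40 + 245 + 2,337 = 5,118 (over)
4 windows exceed the threshold.

4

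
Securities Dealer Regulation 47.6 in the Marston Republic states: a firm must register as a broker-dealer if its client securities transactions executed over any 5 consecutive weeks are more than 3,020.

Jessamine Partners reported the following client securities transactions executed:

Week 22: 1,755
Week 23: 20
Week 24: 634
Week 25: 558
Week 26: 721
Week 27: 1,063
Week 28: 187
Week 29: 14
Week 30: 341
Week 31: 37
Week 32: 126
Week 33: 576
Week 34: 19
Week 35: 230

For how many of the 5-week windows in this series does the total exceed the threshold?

Week 22–Week 26: 1,755 + 20 + 634 + 558 + 721 = 3,688 (over)
Week 23–Week 27: 20 + 634 + 558 + 721 + 1,063 = 2,996 (under)
Week 24–Week 28: 634 + 558 + 721 + 1,063 + 187 = 3,163 (over)
Week 25–Week 29: 558 + 721 + 1,063 + 187 + 14 = 2,543 (under)
Week 26–Week 30: 721 + 1,063 + 187 + 14 + 341 = 2,326 (under)
Week 27–Week 31: 1,063 + 187 + 14 + 341 + 37 = 1,642 (under)
Week 28–Week 32: 187 + 14 + 341 + 37 + 126 = 705 (under)
Week 29–Week 33: 14 + 341 + 37 + 126 + 576 = 1,094 (under)
Week 30–Week 34: 341 + 37 + 126 + 576 + 19 = 1,099 (under)
Week 31–Week 35: 37 + 126 + 576 + 19 + 230 = 988 (under)
2 windows exceed the threshold.

2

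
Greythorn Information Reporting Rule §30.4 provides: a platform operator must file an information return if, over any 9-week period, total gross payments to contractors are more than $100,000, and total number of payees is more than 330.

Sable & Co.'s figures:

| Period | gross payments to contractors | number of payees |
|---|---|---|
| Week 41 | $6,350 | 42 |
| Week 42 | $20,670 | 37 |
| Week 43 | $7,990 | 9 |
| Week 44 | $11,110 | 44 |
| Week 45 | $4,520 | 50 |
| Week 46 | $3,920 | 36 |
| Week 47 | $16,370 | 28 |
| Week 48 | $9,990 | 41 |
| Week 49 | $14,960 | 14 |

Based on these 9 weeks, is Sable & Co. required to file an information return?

No

Total gross payments to contractors: $6,350 + $20,670 + $7,990 + $11,110 + $4,520 + $3,920 + $16,370 + $9,990 + $14,960 = $95,880 (≤ $100,000).
Total number of payees: 42 + 37 + 9 + 44 + 50 + 36 + 28 + 41 + 14 = 301 (≤ 330).
The test is 'and': the rule requires both, and at least one is not exceeded.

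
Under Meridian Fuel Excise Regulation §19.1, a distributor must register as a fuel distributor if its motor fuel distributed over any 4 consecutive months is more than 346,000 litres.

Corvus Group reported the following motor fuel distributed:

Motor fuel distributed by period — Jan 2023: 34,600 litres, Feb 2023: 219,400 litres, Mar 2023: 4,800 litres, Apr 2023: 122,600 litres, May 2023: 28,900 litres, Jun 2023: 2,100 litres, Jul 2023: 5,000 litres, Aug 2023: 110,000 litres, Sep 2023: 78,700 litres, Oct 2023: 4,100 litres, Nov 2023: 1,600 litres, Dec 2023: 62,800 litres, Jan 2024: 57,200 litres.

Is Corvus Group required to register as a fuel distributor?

Jan 2023–Apr 2023: 34,600 litres + 219,400 litres + 4,800 litres + 122,600 litres = 381,400 litres (over)
Feb 2023–May 2023: 219,400 litres + 4,800 litres + 122,600 litres + 28,900 litres = 375,700 litres (over)
Mar 2023–Jun 2023: 4,800 litres + 122,600 litres + 28,900 litres + 2,100 litres = 158,400 litres (under)
Apr 2023–Jul 2023: 122,600 litres + 28,900 litres + 2,100 litres + 5,000 litres = 158,600 litres (under)
May 2023–Aug 2023: 28,900 litres + 2,100 litres + 5,000 litres + 110,000 litres = 146,000 litres (under)
Jun 2023–Sep 2023: 2,100 litres + 5,000 litres + 110,000 litres + 78,700 litres = 195,800 litres (under)
Jul 2023–Oct 2023: 5,000 litres + 110,000 litres + 78,700 litres + 4,100 litres = 197,800 litres (under)
Aug 2023–Nov 2023: 110,000 litres + 78,700 litres + 4,100 litres + 1,600 litres = 194,400 litres (under)
Sep 2023–Dec 2023: 78,700 litres + 4,100 litres + 1,600 litres + 62,800 litres = 147,200 litres (under)
Oct 2023–Jan 2024: 4,100 litres + 1,600 litres + 62,800 litres + 57,200 litres = 125,700 litres (under)
At least one window exceeds 346,000 litres.

Yes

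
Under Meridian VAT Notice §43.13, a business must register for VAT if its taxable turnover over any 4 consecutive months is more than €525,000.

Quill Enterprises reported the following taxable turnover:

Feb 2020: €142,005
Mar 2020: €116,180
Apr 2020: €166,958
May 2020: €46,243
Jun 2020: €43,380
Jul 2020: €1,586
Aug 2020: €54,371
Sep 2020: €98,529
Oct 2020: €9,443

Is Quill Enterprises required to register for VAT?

Feb 2020–May 2020: €142,005 + €116,180 + €166,958 + €46,243 = €471,386 (under)
Mar 2020–Jun 2020: €116,180 + €166,958 + €46,243 + €43,380 = €372,761 (under)
Apr 2020–Jul 2020: €166,958 + €46,243 + €43,380 + €1,586 = €258,167 (under)
May 2020–Aug 2020: €46,243 + €43,380 + €1,586 + €54,371 = €145,580 (under)
Jun 2020–Sep 2020: €43,380 + €1,586 + €54,371 + €98,529 = €197,866 (under)
Jul 2020–Oct 2020: €1,586 + €54,371 + €98,529 + €9,443 = €163,929 (under)
No window exceeds €525,000.

No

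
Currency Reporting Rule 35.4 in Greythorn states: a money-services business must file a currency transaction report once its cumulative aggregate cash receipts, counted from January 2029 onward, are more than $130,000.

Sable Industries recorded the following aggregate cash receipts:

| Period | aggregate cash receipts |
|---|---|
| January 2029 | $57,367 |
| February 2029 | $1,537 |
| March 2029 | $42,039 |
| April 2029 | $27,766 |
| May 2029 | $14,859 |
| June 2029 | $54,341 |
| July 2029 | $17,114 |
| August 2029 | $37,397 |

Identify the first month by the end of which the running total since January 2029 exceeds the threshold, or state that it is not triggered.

Through January 2029: $57,367
Through February 2029: $58,904
Through March 2029: $100,943
Through April 2029: $128,709
Through May 2029: $143,568 ← exceeds threshold

May 2029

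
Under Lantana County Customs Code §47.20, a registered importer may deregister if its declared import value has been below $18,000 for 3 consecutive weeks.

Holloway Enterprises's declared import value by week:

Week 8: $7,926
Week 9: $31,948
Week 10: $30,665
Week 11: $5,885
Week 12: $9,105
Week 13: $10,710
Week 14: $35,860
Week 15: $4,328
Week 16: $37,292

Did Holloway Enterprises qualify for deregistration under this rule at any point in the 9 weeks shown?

Weeks below $18,000: Week 8, Week 11, Week 12, Week 13, Week 15.
Longest run of consecutive weeks below the threshold: 3.
3 ≥ 3, so Holloway Enterprises became eligible.

Yes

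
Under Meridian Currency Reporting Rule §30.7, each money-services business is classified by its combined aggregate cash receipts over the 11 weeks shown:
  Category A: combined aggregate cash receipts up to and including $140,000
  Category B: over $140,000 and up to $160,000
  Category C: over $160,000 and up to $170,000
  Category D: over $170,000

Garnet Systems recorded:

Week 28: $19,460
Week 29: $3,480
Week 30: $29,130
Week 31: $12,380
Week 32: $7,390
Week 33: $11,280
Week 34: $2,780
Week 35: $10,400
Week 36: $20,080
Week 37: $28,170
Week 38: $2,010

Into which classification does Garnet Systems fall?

Category B

Combined aggregate cash receipts: $19,460 + $3,480 + $29,130 + $12,380 + $7,390 + $11,280 + $2,780 + $10,400 + $20,080 + $28,170 + $2,010 = $146,560.
$140,000 < $146,560 ≤ $160,000, so Category B applies.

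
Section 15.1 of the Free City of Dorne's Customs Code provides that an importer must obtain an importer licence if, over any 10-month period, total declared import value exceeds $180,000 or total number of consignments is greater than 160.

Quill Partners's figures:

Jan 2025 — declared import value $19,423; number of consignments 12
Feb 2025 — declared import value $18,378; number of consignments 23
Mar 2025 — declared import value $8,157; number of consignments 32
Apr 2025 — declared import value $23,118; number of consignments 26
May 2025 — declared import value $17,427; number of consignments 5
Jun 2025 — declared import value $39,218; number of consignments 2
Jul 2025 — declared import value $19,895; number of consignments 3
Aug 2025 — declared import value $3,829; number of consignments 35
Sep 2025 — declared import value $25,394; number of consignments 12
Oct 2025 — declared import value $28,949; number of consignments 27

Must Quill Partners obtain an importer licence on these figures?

Yes

Total declared import value: $19,423 + $18,378 + $8,157 + $23,118 + $17,427 + $39,218 + $19,895 + $3,829 + $25,394 + $28,949 = $203,788 (> $180,000).
Total number of consignments: 12 + 23 + 32 + 26 + 5 + 2 + 3 + 35 + 12 + 27 = 177 (> 160).
The test is 'or': at least one threshold is exceeded.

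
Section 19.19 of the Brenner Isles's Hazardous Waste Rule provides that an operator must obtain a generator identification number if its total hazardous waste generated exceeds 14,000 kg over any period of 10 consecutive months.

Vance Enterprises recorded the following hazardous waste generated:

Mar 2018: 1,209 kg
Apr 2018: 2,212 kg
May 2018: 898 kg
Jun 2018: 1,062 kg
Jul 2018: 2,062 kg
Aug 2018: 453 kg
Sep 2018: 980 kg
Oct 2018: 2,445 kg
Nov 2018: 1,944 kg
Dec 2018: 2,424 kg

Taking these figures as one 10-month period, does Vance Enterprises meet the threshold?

Yes

Total hazardous waste generated: 1,209 kg + 2,212 kg + 898 kg + 1,062 kg + 2,062 kg + 453 kg + 980 kg + 2,445 kg + 1,944 kg + 2,424 kg = 15,689 kg.
15,689 kg > 14,000 kg, so the threshold is exceeded.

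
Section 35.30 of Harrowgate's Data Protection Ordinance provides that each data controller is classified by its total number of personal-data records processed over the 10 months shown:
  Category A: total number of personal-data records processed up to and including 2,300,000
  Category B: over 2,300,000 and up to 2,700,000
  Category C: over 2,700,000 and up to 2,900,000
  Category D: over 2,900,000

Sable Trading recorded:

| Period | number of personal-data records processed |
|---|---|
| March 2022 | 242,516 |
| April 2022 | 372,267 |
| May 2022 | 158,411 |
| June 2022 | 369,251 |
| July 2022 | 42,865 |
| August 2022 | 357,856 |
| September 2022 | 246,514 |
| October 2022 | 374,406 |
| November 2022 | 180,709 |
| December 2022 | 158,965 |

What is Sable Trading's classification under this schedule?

Total number of personal-data records processed: 242,516 + 372,267 + 158,411 + 369,251 + 42,865 + 357,856 + 246,514 + 374,406 + 180,709 + 158,965 = 2,503,760.
2,300,000 < 2,503,760 ≤ 2,700,000, so Category B applies.

Category B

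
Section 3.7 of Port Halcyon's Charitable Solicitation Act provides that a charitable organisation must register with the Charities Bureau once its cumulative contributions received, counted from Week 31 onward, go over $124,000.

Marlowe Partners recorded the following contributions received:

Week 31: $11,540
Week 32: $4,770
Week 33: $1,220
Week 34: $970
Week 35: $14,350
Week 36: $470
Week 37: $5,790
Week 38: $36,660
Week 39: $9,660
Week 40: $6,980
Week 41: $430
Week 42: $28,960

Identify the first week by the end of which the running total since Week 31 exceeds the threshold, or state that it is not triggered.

Not triggered

Through Week 31: $11,540
Through Week 32: $16,310
Through Week 33: $17,530
Through Week 34: $18,500
Through Week 35: $32,850
Through Week 36: $33,320
Through Week 37: $39,110
Through Week 38: $75,770
Through Week 39: $85,430
Through Week 40: $92,410
Through Week 41: $92,840
Through Week 42: $121,800
Final cumulative total $121,800 ≤ $124,000; the threshold is never exceeded.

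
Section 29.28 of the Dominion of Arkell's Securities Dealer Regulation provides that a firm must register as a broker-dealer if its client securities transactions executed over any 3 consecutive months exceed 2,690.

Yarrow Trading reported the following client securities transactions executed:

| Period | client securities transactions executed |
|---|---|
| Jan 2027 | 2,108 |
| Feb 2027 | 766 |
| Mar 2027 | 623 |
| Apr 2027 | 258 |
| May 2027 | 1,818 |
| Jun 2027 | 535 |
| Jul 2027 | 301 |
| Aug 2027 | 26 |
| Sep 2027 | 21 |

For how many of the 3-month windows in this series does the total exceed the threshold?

Jan 2027–Mar 2027: 2,108 + 766 + 623 = 3,497 (over)
Feb 2027–Apr 2027: 766 + 623 + 258 = 1,647 (under)
Mar 2027–May 2027: 623 + 258 + 1,818 = 2,699 (over)
Apr 2027–Jun 2027: 258 + 1,818 + 535 = 2,611 (under)
May 2027–Jul 2027: 1,818 + 535 + 301 = 2,654 (under)
Jun 2027–Aug 2027: 535 + 301 + 26 = 862 (under)
Jul 2027–Sep 2027: 301 + 26 + 21 = 348 (under)
2 windows exceed the threshold.

2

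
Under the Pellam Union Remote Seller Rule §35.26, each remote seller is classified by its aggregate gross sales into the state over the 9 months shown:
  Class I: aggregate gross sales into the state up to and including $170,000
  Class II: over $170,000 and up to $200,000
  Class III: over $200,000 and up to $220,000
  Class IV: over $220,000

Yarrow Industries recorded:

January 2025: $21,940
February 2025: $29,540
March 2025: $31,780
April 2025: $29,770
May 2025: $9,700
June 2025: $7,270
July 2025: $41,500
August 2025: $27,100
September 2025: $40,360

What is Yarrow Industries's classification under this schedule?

Class IV

Aggregate gross sales into the state: $21,940 + $29,540 + $31,780 + $29,770 + $9,700 + $7,270 + $41,500 + $27,100 + $40,360 = $238,960.
$238,960 > $220,000, so Class IV applies.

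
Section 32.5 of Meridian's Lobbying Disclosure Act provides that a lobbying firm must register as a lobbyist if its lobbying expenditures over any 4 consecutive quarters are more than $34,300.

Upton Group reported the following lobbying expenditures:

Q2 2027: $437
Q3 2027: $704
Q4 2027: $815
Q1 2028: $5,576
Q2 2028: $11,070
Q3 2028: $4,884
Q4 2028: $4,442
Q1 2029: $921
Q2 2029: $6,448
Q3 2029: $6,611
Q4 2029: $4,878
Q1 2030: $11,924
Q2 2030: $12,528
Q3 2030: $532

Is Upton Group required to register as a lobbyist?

Q2 2027–Q1 2028: $437 + $704 + $815 + $5,576 = $7,532 (under)
Q3 2027–Q2 2028: $704 + $815 + $5,576 + $11,070 = $18,165 (under)
Q4 2027–Q3 2028: $815 + $5,576 + $11,070 + $4,884 = $22,345 (under)
Q1 2028–Q4 2028: $5,576 + $11,070 + $4,884 + $4,442 = $25,972 (under)
Q2 2028–Q1 2029: $11,070 + $4,884 + $4,442 + $921 = $21,317 (under)
Q3 2028–Q2 2029: $4,884 + $4,442 + $921 + $6,448 = $16,695 (under)
Q4 2028–Q3 2029: $4,442 + $921 + $6,448 + $6,611 = $18,422 (under)
Q1 2029–Q4 2029: $921 + $6,448 + $6,611 + $4,878 = $18,858 (under)
Q2 2029–Q1 2030: $6,448 + $6,611 + $4,878 + $11,924 = $29,861 (under)
Q3 2029–Q2 2030: $6,611 + $4,878 + $11,924 + $12,528 = $35,941 (over)
Q4 2029–Q3 2030: $4,878 + $11,924 + $12,528 + $532 = $29,862 (under)
At least one window exceeds $34,300.

Yes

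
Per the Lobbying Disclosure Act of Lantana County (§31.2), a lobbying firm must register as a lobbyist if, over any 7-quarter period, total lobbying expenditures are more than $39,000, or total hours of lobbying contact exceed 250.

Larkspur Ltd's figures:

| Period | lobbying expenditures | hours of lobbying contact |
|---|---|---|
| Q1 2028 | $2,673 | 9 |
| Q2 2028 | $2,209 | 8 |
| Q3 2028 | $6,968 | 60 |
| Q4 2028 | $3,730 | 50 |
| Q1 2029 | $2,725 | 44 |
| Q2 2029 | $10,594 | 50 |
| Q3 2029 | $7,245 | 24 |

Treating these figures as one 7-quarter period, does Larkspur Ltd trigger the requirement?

Total lobbying expenditures: $2,673 + $2,209 + $6,968 + $3,730 + $2,725 + $10,594 + $7,245 = $36,144 (≤ $39,000).
Total hours of lobbying contact: 9 + 8 + 60 + 50 + 44 + 50 + 24 = 245 (≤ 250).
The test is 'or': neither threshold is exceeded.

No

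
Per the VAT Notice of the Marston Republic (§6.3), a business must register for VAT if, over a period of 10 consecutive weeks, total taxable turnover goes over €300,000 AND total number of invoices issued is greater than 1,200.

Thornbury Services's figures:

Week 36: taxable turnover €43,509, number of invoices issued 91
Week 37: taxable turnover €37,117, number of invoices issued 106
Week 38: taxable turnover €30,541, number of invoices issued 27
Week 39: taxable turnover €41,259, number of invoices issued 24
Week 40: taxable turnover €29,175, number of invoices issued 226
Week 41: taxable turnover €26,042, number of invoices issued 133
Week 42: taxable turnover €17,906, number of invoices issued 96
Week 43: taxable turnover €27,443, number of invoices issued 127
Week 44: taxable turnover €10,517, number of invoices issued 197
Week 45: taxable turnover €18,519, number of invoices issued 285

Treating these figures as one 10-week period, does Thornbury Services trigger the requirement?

Total taxable turnover: €43,509 + €37,117 + €30,541 + €41,259 + €29,175 + €26,042 + €17,906 + €27,443 + €10,517 + €18,519 = €282,028 (≤ €300,000).
Total number of invoices issued: 91 + 106 + 27 + 24 + 226 + 133 + 96 + 127 + 197 + 285 = 1,312 (> 1,200).
The test is 'and': the rule requires both, and at least one is not exceeded.

No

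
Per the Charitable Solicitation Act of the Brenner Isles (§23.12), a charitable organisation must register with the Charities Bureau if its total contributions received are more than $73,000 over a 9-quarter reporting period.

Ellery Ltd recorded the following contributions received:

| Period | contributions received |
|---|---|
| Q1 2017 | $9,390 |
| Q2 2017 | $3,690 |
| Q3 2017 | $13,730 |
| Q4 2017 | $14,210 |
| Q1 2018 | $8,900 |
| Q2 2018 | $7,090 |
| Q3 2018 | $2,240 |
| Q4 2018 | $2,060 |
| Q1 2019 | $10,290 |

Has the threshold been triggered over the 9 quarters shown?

Total contributions received: $9,390 + $3,690 + $13,730 + $14,210 + $8,900 + $7,090 + $2,240 + $2,060 + $10,290 = $71,600.
$71,600 ≤ $73,000, so the threshold is not exceeded.

No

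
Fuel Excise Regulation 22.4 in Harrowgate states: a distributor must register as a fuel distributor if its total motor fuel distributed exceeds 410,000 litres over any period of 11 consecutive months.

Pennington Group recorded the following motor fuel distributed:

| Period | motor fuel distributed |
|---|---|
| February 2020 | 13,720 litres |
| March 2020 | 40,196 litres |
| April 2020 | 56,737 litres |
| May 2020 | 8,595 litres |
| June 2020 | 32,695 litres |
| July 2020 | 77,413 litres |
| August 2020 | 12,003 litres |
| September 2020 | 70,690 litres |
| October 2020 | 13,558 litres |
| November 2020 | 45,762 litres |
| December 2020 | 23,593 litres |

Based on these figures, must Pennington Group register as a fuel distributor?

No

Total motor fuel distributed: 13,720 litres + 40,196 litres + 56,737 litres + 8,595 litres + 32,695 litres + 77,413 litres + 12,003 litres + 70,690 litres + 13,558 litres + 45,762 litres + 23,593 litres = 394,962 litres.
394,962 litres ≤ 410,000 litres, so the threshold is not exceeded.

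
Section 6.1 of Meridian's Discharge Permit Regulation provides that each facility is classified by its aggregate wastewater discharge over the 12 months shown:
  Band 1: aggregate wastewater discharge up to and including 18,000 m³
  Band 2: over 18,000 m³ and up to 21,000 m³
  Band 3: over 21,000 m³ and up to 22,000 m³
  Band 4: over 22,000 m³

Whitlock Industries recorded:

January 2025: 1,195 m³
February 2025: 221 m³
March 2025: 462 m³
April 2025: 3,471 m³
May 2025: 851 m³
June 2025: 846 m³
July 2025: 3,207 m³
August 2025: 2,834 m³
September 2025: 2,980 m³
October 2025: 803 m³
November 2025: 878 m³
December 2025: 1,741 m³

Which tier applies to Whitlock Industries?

Band 2

Aggregate wastewater discharge: 1,195 m³ + 221 m³ + 462 m³ + 3,471 m³ + 851 m³ + 846 m³ + 3,207 m³ + 2,834 m³ + 2,980 m³ + 803 m³ + 878 m³ + 1,741 m³ = 19,489 m³.
18,000 m³ < 19,489 m³ ≤ 21,000 m³, so Band 2 applies.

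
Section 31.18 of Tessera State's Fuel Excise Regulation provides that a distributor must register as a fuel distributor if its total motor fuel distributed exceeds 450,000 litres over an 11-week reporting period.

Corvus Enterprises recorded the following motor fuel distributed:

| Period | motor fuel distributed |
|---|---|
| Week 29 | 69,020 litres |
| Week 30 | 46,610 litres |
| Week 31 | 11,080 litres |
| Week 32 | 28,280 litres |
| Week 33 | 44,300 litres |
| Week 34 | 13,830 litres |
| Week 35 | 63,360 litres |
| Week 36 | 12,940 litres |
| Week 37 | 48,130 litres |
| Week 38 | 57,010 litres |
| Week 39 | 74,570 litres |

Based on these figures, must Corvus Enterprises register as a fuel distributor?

Yes

Total motor fuel distributed: 69,020 litres + 46,610 litres + 11,080 litres + 28,280 litres + 44,300 litres + 13,830 litres + 63,360 litres + 12,940 litres + 48,130 litres + 57,010 litres + 74,570 litres = 469,130 litres.
469,130 litres > 450,000 litres, so the threshold is exceeded.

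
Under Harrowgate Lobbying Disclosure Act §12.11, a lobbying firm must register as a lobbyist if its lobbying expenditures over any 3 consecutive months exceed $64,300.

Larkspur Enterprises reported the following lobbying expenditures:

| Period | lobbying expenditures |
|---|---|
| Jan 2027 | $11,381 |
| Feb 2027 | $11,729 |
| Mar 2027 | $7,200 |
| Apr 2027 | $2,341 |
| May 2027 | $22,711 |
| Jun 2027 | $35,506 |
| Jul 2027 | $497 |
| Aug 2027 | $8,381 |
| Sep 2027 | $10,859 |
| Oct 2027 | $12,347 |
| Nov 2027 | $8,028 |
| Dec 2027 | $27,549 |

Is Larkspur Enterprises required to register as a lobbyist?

No

Jan 2027–Mar 2027: $11,381 + $11,729 + $7,200 = $30,310 (under)
Feb 2027–Apr 2027: $11,729 + $7,200 + $2,341 = $21,270 (under)
Mar 2027–May 2027: $7,200 + $2,341 + $22,711 = $32,252 (under)
Apr 2027–Jun 2027: $2,341 + $22,711 + $35,506 = $60,558 (under)
May 2027–Jul 2027: $22,711 + $35,506 + $497 = $58,714 (under)
Jun 2027–Aug 2027: $35,506 + $497 + $8,381 = $44,384 (under)
Jul 2027–Sep 2027: $497 + $8,381 + $10,859 = $19,737 (under)
Aug 2027–Oct 2027: $8,381 + $10,859 + $12,347 = $31,587 (under)
Sep 2027–Nov 2027: $10,859 + $12,347 + $8,028 = $31,234 (under)
Oct 2027–Dec 2027: $12,347 + $8,028 + $27,549 = $47,924 (under)
No window exceeds $64,300.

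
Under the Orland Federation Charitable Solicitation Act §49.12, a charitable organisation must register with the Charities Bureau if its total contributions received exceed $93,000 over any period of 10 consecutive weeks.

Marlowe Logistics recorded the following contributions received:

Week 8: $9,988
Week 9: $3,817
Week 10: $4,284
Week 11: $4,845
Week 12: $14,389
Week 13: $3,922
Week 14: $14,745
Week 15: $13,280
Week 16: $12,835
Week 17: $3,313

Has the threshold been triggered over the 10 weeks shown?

Total contributions received: $9,988 + $3,817 + $4,284 + $4,845 + $14,389 + $3,922 + $14,745 + $13,280 + $12,835 + $3,313 = $85,418.
$85,418 ≤ $93,000, so the threshold is not exceeded.

No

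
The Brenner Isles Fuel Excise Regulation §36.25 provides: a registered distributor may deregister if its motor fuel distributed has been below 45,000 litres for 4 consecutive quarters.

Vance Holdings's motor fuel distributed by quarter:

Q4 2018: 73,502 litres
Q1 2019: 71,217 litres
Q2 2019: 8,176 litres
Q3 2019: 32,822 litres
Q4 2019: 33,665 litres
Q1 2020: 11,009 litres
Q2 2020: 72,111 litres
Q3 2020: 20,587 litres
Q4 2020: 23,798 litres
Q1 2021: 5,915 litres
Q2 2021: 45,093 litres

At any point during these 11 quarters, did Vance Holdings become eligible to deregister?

Quarters below 45,000 litres: Q2 2019, Q3 2019, Q4 2019, Q1 2020, Q3 2020, Q4 2020, Q1 2021.
Longest run of consecutive quarters below the threshold: 4.
4 ≥ 4, so Vance Holdings became eligible.

Yes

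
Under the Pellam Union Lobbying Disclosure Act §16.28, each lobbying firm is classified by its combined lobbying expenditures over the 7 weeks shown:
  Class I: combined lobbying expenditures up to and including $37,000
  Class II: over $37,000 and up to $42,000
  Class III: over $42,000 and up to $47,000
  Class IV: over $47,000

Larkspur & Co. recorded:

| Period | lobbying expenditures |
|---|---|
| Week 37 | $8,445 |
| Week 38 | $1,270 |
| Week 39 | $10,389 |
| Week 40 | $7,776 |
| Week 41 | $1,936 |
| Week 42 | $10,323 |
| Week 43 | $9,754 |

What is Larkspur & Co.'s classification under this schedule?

Class IV

Combined lobbying expenditures: $8,445 + $1,270 + $10,389 + $7,776 + $1,936 + $10,323 + $9,754 = $49,893.
$49,893 > $47,000, so Class IV applies.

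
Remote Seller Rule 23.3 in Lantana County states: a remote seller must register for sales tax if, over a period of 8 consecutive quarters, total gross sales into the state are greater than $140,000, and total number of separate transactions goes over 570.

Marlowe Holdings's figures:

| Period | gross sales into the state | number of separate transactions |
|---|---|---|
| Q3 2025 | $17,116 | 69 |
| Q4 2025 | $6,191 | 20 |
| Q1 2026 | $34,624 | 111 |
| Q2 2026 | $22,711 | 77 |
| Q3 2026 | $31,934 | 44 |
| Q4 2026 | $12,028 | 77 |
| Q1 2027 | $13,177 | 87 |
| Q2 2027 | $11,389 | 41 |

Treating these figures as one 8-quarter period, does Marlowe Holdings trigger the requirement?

No

Total gross sales into the state: $17,116 + $6,191 + $34,624 + $22,711 + $31,934 + $12,028 + $13,177 + $11,389 = $149,170 (> $140,000).
Total number of separate transactions: 69 + 20 + 111 + 77 + 44 + 77 + 87 + 41 = 526 (≤ 570).
The test is 'and': the rule requires both, and at least one is not exceeded.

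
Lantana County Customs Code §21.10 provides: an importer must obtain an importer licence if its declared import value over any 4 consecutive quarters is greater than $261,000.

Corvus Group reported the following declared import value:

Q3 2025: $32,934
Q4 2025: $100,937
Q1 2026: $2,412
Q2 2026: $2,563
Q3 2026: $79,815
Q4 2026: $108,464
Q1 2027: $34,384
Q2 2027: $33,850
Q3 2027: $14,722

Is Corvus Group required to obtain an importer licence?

Q3 2025–Q2 2026: $32,934 + $100,937 + $2,412 + $2,563 = $138,846 (under)
Q4 2025–Q3 2026: $100,937 + $2,412 + $2,563 + $79,815 = $185,727 (under)
Q1 2026–Q4 2026: $2,412 + $2,563 + $79,815 + $108,464 = $193,254 (under)
Q2 2026–Q1 2027: $2,563 + $79,815 + $108,464 + $34,384 = $225,226 (under)
Q3 2026–Q2 2027: $79,815 + $108,464 + $34,384 + $33,850 = $256,513 (under)
Q4 2026–Q3 2027: $108,464 + $34,384 + $33,850 + $14,722 = $191,420 (under)
No window exceeds $261,000.

No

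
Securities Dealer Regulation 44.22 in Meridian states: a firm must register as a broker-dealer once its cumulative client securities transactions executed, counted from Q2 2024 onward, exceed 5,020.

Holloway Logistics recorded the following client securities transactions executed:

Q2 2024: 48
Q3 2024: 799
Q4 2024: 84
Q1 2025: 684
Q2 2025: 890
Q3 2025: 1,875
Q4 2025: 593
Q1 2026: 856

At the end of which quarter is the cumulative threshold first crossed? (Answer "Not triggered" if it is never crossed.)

Through Q2 2024: 48
Through Q3 2024: 847
Through Q4 2024: 931
Through Q1 2025: 1,615
Through Q2 2025: 2,505
Through Q3 2025: 4,380
Through Q4 2025: 4,973
Through Q1 2026: 5,829 ← exceeds threshold

Q1 2026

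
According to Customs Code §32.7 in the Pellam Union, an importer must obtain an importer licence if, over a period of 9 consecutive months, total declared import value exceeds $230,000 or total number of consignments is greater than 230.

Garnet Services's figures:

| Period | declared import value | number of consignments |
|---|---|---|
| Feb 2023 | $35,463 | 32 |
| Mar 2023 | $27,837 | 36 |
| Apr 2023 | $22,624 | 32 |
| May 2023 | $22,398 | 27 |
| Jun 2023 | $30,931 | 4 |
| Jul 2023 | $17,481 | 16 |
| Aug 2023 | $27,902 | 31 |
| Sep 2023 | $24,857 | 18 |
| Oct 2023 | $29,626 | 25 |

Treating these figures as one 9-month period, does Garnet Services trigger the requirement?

Total declared import value: $35,463 + $27,837 + $22,624 + $22,398 + $30,931 + $17,481 + $27,902 + $24,857 + $29,626 = $239,119 (> $230,000).
Total number of consignments: 32 + 36 + 32 + 27 + 4 + 16 + 31 + 18 + 25 = 221 (≤ 230).
The test is 'or': at least one threshold is exceeded.

Yes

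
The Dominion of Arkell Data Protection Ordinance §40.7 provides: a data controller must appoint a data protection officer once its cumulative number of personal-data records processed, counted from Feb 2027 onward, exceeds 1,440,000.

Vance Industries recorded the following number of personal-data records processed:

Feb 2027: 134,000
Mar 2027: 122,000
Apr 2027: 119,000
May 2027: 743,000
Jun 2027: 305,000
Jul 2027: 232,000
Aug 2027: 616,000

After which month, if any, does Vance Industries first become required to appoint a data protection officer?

Through Feb 2027: 134,000
Through Mar 2027: 256,000
Through Apr 2027: 375,000
Through May 2027: 1,118,000
Through Jun 2027: 1,423,000
Through Jul 2027: 1,655,000 ← exceeds threshold

Jul 2027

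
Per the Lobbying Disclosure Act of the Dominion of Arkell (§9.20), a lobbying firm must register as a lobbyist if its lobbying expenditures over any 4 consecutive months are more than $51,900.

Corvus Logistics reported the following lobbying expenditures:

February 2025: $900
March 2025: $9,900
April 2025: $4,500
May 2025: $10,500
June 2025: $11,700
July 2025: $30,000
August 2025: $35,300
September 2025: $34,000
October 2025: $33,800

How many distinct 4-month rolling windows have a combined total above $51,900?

4

February 2025–May 2025: $900 + $9,900 + $4,500 + $10,500 = $25,800 (under)
March 2025–June 2025: $9,900 + $4,500 + $10,500 + $11,700 = $36,600 (under)
April 2025–July 2025: $4,500 + $10,500 + $11,700 + $30,000 = $56,700 (over)
May 2025–August 2025: $10,500 + $11,700 + $30,000 + $35,300 = $87,500 (over)
June 2025–September 2025: $11,700 + $30,000 + $35,300 + $34,000 = $111,000 (over)
July 2025–October 2025: $30,000 + $35,300 + $34,000 + $33,800 = $133,100 (over)
4 windows exceed the threshold.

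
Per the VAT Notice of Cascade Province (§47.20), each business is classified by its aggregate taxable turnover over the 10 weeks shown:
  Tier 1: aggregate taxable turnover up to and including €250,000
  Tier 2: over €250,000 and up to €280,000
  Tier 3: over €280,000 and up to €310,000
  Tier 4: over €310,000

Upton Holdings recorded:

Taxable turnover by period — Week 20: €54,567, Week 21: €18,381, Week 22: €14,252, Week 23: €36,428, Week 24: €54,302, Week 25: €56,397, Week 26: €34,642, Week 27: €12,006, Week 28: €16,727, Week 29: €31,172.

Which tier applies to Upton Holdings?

Tier 4

Aggregate taxable turnover: €54,567 + €18,381 + €14,252 + €36,428 + €54,302 + €56,397 + €34,642 + €12,006 + €16,727 + €31,172 = €328,874.
€328,874 > €310,000, so Tier 4 applies.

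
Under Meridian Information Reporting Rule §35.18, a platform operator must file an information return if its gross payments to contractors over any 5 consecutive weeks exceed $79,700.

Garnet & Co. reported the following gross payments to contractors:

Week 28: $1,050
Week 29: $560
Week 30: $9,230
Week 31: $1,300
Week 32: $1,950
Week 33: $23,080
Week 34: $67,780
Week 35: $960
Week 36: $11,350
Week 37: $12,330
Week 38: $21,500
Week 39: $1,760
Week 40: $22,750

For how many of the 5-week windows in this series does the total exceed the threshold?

Week 28–Week 32: $1,050 + $560 + $9,230 + $1,300 + $1,950 = $14,090 (under)
Week 29–Week 33: $560 + $9,230 + $1,300 + $1,950 + $23,080 = $36,120 (under)
Week 30–Week 34: $9,230 + $1,300 + $1,950 + $23,080 + $67,780 = $103,340 (over)
Week 31–Week 35: $1,300 + $1,950 + $23,080 + $67,780 + $960 = $95,070 (over)
Week 32–Week 36: $1,950 + $23,080 + $67,780 + $960 + $11,350 = $105,120 (over)
Week 33–Week 37: $23,080 + $67,780 + $960 + $11,350 + $12,330 = $115,500 (over)
Week 34–Week 38: $67,780 + $960 + $11,350 + $12,330 + $21,500 = $113,920 (over)
Week 35–Week 39: $960 + $11,350 + $12,330 + $21,500 + $1,760 = $47,900 (under)
Week 36–Week 40: $11,350 + $12,330 + $21,500 + $1,760 + $22,750 = $69,690 (under)
5 windows exceed the threshold.

5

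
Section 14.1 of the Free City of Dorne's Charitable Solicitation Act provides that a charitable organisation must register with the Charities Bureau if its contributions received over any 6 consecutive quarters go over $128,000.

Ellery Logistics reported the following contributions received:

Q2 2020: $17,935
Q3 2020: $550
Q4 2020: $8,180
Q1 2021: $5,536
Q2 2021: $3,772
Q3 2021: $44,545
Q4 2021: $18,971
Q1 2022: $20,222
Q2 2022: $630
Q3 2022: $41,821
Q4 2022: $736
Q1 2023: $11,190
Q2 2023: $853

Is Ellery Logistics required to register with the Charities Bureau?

Q2 2020–Q3 2021: $17,935 + $550 + $8,180 + $5,536 + $3,772 + $44,545 = $80,518 (under)
Q3 2020–Q4 2021: $550 + $8,180 + $5,536 + $3,772 + $44,545 + $18,971 = $81,554 (under)
Q4 2020–Q1 2022: $8,180 + $5,536 + $3,772 + $44,545 + $18,971 + $20,222 = $101,226 (under)
Q1 2021–Q2 2022: $5,536 + $3,772 + $44,545 + $18,971 + $20,222 + $630 = $93,676 (under)
Q2 2021–Q3 2022: $3,772 + $44,545 + $18,971 + $20,222 + $630 + $41,821 = $129,961 (over)
Q3 2021–Q4 2022: $44,545 + $18,971 + $20,222 + $630 + $41,821 + $736 = $126,925 (under)
Q4 2021–Q1 2023: $18,971 + $20,222 + $630 + $41,821 + $736 + $11,190 = $93,570 (under)
Q1 2022–Q2 2023: $20,222 + $630 + $41,821 + $736 + $11,190 + $853 = $75,452 (under)
At least one window exceeds $128,000.

Yes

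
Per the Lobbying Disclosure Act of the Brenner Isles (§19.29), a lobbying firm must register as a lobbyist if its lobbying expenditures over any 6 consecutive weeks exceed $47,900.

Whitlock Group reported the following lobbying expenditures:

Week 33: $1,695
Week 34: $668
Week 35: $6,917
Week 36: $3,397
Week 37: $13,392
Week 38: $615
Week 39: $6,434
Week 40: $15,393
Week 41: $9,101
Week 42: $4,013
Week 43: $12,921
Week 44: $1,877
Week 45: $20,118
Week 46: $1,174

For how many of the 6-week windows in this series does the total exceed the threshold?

6

Week 33–Week 38: $1,695 + $668 + $6,917 + $3,397 + $13,392 + $615 = $26,684 (under)
Week 34–Week 39: $668 + $6,917 + $3,397 + $13,392 + $615 + $6,434 = $31,423 (under)
Week 35–Week 40: $6,917 + $3,397 + $13,392 + $615 + $6,434 + $15,393 = $46,148 (under)
Week 36–Week 41: $3,397 + $13,392 + $615 + $6,434 + $15,393 + $9,101 = $48,332 (over)
Week 37–Week 42: $13,392 + $615 + $6,434 + $15,393 + $9,101 + $4,013 = $48,948 (over)
Week 38–Week 43: $615 + $6,434 + $15,393 + $9,101 + $4,013 + $12,921 = $48,477 (over)
Week 39–Week 44: $6,434 + $15,393 + $9,101 + $4,013 + $12,921 + $1,877 = $49,739 (over)
Week 40–Week 45: $15,393 + $9,101 + $4,013 + $12,921 + $1,877 + $20,118 = $63,423 (over)
Week 41–Week 46: $9,101 + $4,013 + $12,921 + $1,877 + $20,118 + $1,174 = $49,204 (over)
6 windows exceed the threshold.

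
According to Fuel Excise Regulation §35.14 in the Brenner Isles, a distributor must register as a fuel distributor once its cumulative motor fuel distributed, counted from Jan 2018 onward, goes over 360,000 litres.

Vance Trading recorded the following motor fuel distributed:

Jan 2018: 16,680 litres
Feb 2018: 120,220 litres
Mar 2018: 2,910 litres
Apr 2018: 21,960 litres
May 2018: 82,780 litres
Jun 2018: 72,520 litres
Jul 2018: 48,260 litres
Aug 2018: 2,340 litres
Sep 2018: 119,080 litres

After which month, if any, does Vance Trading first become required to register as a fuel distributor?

Jul 2018

Through Jan 2018: 16,680 litres
Through Feb 2018: 136,900 litres
Through Mar 2018: 139,810 litres
Through Apr 2018: 161,770 litres
Through May 2018: 244,550 litres
Through Jun 2018: 317,070 litres
Through Jul 2018: 365,330 litres ← exceeds threshold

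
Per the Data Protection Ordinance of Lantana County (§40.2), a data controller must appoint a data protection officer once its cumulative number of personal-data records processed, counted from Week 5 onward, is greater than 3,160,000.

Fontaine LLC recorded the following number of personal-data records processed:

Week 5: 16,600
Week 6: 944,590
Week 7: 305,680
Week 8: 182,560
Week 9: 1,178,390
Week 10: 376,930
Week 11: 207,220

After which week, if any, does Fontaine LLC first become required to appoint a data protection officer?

Week 11

Through Week 5: 16,600
Through Week 6: 961,190
Through Week 7: 1,266,870
Through Week 8: 1,449,430
Through Week 9: 2,627,820
Through Week 10: 3,004,750
Through Week 11: 3,211,970 ← exceeds threshold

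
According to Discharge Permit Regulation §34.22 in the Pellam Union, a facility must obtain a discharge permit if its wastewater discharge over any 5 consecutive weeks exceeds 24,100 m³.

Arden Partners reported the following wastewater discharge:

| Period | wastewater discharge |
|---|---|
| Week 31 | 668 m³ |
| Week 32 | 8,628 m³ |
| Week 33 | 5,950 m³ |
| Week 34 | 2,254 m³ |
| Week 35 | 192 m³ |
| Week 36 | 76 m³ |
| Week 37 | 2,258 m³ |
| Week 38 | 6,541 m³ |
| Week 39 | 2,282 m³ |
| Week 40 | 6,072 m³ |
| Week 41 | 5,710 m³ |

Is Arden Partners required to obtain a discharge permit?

Week 31–Week 35: 668 m³ + 8,628 m³ + 5,950 m³ + 2,254 m³ + 192 m³ = 17,692 m³ (under)
Week 32–Week 36: 8,628 m³ + 5,950 m³ + 2,254 m³ + 192 m³ + 76 m³ = 17,100 m³ (under)
Week 33–Week 37: 5,950 m³ + 2,254 m³ + 192 m³ + 76 m³ + 2,258 m³ = 10,730 m³ (under)
Week 34–Week 38: 2,254 m³ + 192 m³ + 76 m³ + 2,258 m³ + 6,541 m³ = 11,321 m³ (under)
Week 35–Week 39: 192 m³ + 76 m³ + 2,258 m³ + 6,541 m³ + 2,282 m³ = 11,349 m³ (under)
Week 36–Week 40: 76 m³ + 2,258 m³ + 6,541 m³ + 2,282 m³ + 6,072 m³ = 17,229 m³ (under)
Week 37–Week 41: 2,258 m³ + 6,541 m³ + 2,282 m³ + 6,072 m³ + 5,710 m³ = 22,863 m³ (under)
No window exceeds 24,100 m³.

No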